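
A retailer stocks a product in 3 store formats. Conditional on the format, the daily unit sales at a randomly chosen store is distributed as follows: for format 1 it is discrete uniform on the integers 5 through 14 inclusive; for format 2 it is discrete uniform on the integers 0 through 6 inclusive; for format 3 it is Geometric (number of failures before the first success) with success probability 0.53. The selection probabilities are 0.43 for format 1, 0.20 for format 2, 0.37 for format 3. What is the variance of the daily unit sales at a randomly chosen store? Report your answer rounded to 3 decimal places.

20.734

Per component, 1: μ=9.5, E[X²]=98.5; 2: μ=3, E[X²]=13; 3: μ=0.886792, E[X²]=2.45959.
E[X] = 0.43·9.5 + 0.2·3 + 0.37·0.886792 = 5.01311.
E[X²] = 0.43·98.5 + 0.2·13 + 0.37·2.45959 = 45.865.
Var(X) = E[X²] − (E[X])² = 45.865 − 25.1313 = 20.7337.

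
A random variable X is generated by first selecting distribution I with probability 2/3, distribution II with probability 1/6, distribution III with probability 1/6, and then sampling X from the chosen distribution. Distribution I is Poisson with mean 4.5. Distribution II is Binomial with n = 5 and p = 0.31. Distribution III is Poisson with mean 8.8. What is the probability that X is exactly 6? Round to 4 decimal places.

Conditional on each component, P(X = 6): I: 0.12812; II: 0; III: 0.0972237.
By total probability, P(X = 6) = 0.666667·0.12812 + 0.166667·0 + 0.166667·0.0972237 = 0.101617.

0.1016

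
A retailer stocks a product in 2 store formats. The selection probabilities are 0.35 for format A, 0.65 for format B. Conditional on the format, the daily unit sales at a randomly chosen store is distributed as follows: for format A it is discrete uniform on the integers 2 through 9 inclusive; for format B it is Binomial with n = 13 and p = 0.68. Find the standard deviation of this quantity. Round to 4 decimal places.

2.4928

Per component, A: μ=5.5, E[X²]=35.5; B: μ=8.84, E[X²]=80.9744.
E[X] = 0.35·5.5 + 0.65·8.84 = 7.671.
E[X²] = 0.35·35.5 + 0.65·80.9744 = 65.0584.
Var(X) = E[X²] − (E[X])² = 65.0584 − 58.8442 = 6.21412.
SD(X) = √6.21412 = 2.49281.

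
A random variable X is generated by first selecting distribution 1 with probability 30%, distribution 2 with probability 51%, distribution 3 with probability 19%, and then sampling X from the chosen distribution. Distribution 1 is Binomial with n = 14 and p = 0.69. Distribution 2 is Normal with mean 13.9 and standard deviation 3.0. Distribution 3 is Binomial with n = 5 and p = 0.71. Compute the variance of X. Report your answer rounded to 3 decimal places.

Per component, 1: μ=9.66, E[X²]=96.3102; 2: μ=13.9, E[X²]=202.21; 3: μ=3.55, E[X²]=13.632.
E[X] = 0.3·9.66 + 0.51·13.9 + 0.19·3.55 = 10.6615.
E[X²] = 0.3·96.3102 + 0.51·202.21 + 0.19·13.632 = 134.61.
Var(X) = E[X²] − (E[X])² = 134.61 − 113.668 = 20.9427.

20.943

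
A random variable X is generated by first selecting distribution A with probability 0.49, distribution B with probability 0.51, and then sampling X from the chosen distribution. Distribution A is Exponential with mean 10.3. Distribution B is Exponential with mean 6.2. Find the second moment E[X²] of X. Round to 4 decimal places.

For each component E[X²] = Var + (mean)², giving A: 212.18; B: 76.88.
Overall E[X²] = 0.49·212.18 + 0.51·76.88 = 143.177.

143.1770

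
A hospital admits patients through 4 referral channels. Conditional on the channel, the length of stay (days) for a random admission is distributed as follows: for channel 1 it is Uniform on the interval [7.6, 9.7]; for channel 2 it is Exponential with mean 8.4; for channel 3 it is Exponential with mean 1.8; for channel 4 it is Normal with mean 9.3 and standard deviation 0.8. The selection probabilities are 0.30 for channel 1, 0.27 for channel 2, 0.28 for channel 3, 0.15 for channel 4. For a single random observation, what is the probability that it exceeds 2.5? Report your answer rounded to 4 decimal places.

Conditional on each channel, P(X > 2.5): 1: 1; 2: 0.742584; 3: 0.249352; 4: 1.
By total probability, P(X > 2.5) = 0.3·1 + 0.27·0.742584 + 0.28·0.249352 + 0.15·1 = 0.720316.

0.7203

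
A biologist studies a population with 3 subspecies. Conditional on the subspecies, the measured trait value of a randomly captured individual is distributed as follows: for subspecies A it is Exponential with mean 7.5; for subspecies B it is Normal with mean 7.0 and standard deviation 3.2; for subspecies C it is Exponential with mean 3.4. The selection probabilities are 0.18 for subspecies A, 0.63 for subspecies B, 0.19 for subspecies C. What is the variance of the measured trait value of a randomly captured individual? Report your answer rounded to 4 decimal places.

20.9272

Per component, A: μ=7.5, E[X²]=112.5; B: μ=7, E[X²]=59.24; C: μ=3.4, E[X²]=23.12.
E[X] = 0.18·7.5 + 0.63·7 + 0.19·3.4 = 6.406.
E[X²] = 0.18·112.5 + 0.63·59.24 + 0.19·23.12 = 61.964.
Var(X) = E[X²] − (E[X])² = 61.964 − 41.0368 = 20.9272.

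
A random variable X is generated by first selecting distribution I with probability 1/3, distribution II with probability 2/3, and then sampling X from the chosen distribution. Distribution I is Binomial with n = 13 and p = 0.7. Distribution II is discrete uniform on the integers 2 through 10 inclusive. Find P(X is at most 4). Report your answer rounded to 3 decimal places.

Conditional on each component, P(X ≤ 4): I: 0.00403097; II: 0.333333.
By total probability, P(X ≤ 4) = 0.333333·0.00403097 + 0.666667·0.333333 = 0.223566.

0.224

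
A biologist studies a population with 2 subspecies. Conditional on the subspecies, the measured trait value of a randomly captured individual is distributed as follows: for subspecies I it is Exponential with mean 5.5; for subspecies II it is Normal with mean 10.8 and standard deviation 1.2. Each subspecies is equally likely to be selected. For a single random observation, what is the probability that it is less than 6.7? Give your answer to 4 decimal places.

Conditional on each subspecies, P(X < 6.7): I: 0.704233; II: 0.000316964.
By total probability, P(X < 6.7) = 0.5·0.704233 + 0.5·0.000316964 = 0.352275.

0.3523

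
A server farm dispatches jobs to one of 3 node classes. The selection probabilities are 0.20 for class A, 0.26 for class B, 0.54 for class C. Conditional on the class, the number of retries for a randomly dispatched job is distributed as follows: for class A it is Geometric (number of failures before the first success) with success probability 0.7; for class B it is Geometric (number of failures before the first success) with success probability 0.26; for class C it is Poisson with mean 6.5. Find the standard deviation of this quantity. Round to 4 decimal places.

Per component, A: μ=0.428571, E[X²]=0.795918; B: μ=2.84615, E[X²]=19.0473; C: μ=6.5, E[X²]=48.75.
E[X] = 0.2·0.428571 + 0.26·2.84615 + 0.54·6.5 = 4.33571.
E[X²] = 0.2·0.795918 + 0.26·19.0473 + 0.54·48.75 = 31.4365.
Var(X) = E[X²] − (E[X])² = 31.4365 − 18.7984 = 12.6381.
SD(X) = √12.6381 = 3.55501.

3.5550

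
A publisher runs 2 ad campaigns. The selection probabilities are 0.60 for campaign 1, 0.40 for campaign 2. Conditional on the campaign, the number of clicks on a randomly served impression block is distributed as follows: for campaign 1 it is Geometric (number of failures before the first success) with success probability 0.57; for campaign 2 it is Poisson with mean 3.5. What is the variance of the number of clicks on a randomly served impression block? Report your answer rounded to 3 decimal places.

Per component, 1: μ=0.754386, E[X²]=1.89258; 2: μ=3.5, E[X²]=15.75.
E[X] = 0.6·0.754386 + 0.4·3.5 = 1.85263.
E[X²] = 0.6·1.89258 + 0.4·15.75 = 7.43555.
Var(X) = E[X²] − (E[X])² = 7.43555 − 3.43224 = 4.00331.

4.003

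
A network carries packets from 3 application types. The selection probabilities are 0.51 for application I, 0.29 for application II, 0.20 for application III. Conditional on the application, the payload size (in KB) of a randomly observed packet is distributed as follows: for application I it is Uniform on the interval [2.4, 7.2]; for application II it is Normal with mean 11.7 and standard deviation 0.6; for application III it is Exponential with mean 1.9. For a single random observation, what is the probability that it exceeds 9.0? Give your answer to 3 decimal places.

Conditional on each application, P(X > 9.0): I: 0; II: 0.999997; III: 0.00876629.
By total probability, P(X > 9.0) = 0.51·0 + 0.29·0.999997 + 0.2·0.00876629 = 0.291752.

0.292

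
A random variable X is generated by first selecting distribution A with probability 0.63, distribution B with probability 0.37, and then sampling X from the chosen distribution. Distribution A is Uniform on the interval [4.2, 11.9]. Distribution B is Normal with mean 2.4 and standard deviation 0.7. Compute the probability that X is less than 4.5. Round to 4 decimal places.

0.3940

Conditional on each component, P(X < 4.5): A: 0.038961; B: 0.99865.
By total probability, P(X < 4.5) = 0.63·0.038961 + 0.37·0.99865 = 0.394046.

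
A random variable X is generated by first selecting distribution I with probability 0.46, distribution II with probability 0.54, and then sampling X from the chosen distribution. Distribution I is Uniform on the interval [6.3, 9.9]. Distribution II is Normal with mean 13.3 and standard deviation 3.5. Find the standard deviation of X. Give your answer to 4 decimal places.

3.7187

Per component, I: μ=8.1, E[X²]=66.69; II: μ=13.3, E[X²]=189.14.
E[X] = 0.46·8.1 + 0.54·13.3 = 10.908.
E[X²] = 0.46·66.69 + 0.54·189.14 = 132.813.
Var(X) = E[X²] − (E[X])² = 132.813 − 118.984 = 13.8285.
SD(X) = √13.8285 = 3.71867.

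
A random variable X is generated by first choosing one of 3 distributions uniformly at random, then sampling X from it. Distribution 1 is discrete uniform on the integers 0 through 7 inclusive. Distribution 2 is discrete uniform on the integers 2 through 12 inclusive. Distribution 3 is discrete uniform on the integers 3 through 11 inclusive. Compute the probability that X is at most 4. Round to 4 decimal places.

Conditional on each component, P(X ≤ 4): 1: 0.625; 2: 0.272727; 3: 0.222222.
By total probability, P(X ≤ 4) = 0.333333·0.625 + 0.333333·0.272727 + 0.333333·0.222222 = 0.373316.

0.3733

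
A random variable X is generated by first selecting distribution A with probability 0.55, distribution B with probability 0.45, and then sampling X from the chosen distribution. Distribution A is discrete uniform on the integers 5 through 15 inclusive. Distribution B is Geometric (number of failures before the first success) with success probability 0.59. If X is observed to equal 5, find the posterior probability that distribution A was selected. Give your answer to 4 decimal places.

0.9420

Likelihoods P(X=5 | ·): A: 0.0909091; B: 0.00683552.
Posterior ∝ prior × likelihood. Numerator for A: 0.55·0.0909091 = 0.05.
Normalizing constant: 0.55·0.0909091 + 0.45·0.00683552 = 0.053076.
P(A | observation) = 0.05 / 0.053076 = 0.942046.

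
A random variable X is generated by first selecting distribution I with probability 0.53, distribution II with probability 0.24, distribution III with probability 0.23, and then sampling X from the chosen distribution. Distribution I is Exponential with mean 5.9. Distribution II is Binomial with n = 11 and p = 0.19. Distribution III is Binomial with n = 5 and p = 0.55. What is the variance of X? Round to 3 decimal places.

22.220

Per component, I: μ=5.9, E[X²]=69.62; II: μ=2.09, E[X²]=6.061; III: μ=2.75, E[X²]=8.8.
E[X] = 0.53·5.9 + 0.24·2.09 + 0.23·2.75 = 4.2611.
E[X²] = 0.53·69.62 + 0.24·6.061 + 0.23·8.8 = 40.3772.
Var(X) = E[X²] − (E[X])² = 40.3772 − 18.157 = 22.2203.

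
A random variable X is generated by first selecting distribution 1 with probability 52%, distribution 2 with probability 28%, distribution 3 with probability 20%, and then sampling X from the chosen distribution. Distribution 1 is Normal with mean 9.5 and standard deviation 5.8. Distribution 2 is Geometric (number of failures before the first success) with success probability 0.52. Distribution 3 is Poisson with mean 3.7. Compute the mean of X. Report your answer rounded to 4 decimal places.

5.9385

Component means — 1: 9.5; 2: 0.923077; 3: 3.7.
E[X] = 0.52·9.5 + 0.28·0.923077 + 0.2·3.7 = 5.93846.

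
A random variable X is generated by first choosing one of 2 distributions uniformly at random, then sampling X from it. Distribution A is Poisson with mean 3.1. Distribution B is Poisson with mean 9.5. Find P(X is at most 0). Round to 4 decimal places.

0.0226

Conditional on each component, P(X ≤ 0): A: 0.0450492; B: 7.48518e-05.
By total probability, P(X ≤ 0) = 0.5·0.0450492 + 0.5·7.48518e-05 = 0.022562.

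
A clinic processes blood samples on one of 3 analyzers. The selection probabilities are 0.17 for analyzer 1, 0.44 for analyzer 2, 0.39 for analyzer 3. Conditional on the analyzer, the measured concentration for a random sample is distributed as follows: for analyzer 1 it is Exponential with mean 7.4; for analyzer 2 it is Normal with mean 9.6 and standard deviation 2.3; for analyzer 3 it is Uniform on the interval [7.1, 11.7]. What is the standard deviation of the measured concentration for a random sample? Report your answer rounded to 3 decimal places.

3.600

Per component, 1: μ=7.4, E[X²]=109.52; 2: μ=9.6, E[X²]=97.45; 3: μ=9.4, E[X²]=90.1233.
E[X] = 0.17·7.4 + 0.44·9.6 + 0.39·9.4 = 9.148.
E[X²] = 0.17·109.52 + 0.44·97.45 + 0.39·90.1233 = 96.6445.
Var(X) = E[X²] − (E[X])² = 96.6445 − 83.6859 = 12.9586.
SD(X) = √12.9586 = 3.5998.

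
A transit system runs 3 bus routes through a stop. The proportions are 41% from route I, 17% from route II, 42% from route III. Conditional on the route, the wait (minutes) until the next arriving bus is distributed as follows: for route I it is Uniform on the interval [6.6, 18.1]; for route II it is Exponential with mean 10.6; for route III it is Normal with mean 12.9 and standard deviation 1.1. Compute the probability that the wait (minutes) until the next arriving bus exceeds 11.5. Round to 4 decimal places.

Conditional on each route, P(X > 11.5): I: 0.573913; II: 0.337934; III: 0.898443.
By total probability, P(X > 11.5) = 0.41·0.573913 + 0.17·0.337934 + 0.42·0.898443 = 0.670099.

0.6701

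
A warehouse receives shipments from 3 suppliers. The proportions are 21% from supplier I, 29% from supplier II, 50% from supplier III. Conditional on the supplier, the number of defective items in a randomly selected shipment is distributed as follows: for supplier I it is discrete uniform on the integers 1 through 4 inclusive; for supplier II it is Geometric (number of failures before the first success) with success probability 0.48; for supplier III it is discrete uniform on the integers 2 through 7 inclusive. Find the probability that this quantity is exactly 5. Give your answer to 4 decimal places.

0.0886

Conditional on each supplier, P(X = 5): I: 0; II: 0.0182498; III: 0.166667.
By total probability, P(X = 5) = 0.21·0 + 0.29·0.0182498 + 0.5·0.166667 = 0.0886258.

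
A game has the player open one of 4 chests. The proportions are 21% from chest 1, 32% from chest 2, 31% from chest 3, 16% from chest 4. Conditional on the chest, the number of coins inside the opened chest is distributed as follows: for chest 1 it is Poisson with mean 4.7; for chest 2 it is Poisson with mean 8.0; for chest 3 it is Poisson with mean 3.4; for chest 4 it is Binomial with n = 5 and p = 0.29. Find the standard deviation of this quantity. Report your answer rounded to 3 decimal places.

3.232

Per component, 1: μ=4.7, E[X²]=26.79; 2: μ=8, E[X²]=72; 3: μ=3.4, E[X²]=14.96; 4: μ=1.45, E[X²]=3.132.
E[X] = 0.21·4.7 + 0.32·8 + 0.31·3.4 + 0.16·1.45 = 4.833.
E[X²] = 0.21·26.79 + 0.32·72 + 0.31·14.96 + 0.16·3.132 = 33.8046.
Var(X) = E[X²] − (E[X])² = 33.8046 − 23.3579 = 10.4467.
SD(X) = √10.4467 = 3.23214.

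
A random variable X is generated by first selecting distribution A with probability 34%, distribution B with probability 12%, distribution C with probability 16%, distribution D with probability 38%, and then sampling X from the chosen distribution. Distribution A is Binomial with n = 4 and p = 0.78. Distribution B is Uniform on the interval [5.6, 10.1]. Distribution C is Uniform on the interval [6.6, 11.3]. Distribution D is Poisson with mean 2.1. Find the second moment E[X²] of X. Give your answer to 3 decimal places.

For each component E[X²] = Var + (mean)², giving A: 10.4208; B: 63.31; C: 81.9433; D: 6.51.
Overall E[X²] = 0.34·10.4208 + 0.12·63.31 + 0.16·81.9433 + 0.38·6.51 = 26.725.

26.725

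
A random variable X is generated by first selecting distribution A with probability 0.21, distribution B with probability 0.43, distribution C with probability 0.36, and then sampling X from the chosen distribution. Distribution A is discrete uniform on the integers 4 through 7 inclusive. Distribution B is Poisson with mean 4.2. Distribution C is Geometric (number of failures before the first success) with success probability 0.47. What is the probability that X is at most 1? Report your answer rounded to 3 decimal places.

0.292

Conditional on each component, P(X ≤ 1): A: 0; B: 0.077977; C: 0.7191.
By total probability, P(X ≤ 1) = 0.21·0 + 0.43·0.077977 + 0.36·0.7191 = 0.292406.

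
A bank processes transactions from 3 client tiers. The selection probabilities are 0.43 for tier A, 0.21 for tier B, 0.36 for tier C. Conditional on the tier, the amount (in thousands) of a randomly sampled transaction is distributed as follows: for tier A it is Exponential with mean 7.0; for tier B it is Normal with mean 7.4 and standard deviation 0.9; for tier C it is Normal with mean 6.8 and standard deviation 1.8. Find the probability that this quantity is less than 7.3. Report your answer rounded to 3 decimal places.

0.594

Conditional on each tier, P(X < 7.3): A: 0.647554; B: 0.455764; C: 0.609409.
By total probability, P(X < 7.3) = 0.43·0.647554 + 0.21·0.455764 + 0.36·0.609409 = 0.593546.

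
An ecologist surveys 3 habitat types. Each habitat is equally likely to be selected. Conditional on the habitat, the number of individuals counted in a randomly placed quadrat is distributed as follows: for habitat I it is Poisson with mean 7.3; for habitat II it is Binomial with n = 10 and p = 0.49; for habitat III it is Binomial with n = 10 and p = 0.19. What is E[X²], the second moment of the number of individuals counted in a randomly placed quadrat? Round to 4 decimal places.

For each component E[X²] = Var + (mean)², giving I: 60.59; II: 26.509; III: 5.149.
Overall E[X²] = 0.333333·60.59 + 0.333333·26.509 + 0.333333·5.149 = 30.7493.

30.7493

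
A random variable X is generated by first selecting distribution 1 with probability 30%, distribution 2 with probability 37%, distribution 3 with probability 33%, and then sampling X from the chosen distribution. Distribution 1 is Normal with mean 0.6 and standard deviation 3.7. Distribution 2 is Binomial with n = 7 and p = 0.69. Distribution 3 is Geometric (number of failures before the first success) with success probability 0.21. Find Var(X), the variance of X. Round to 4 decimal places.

Per component, 1: μ=0.6, E[X²]=14.05; 2: μ=4.83, E[X²]=24.8262; 3: μ=3.7619, E[X²]=32.0658.
E[X] = 0.3·0.6 + 0.37·4.83 + 0.33·3.7619 = 3.20853.
E[X²] = 0.3·14.05 + 0.37·24.8262 + 0.33·32.0658 = 23.9824.
Var(X) = E[X²] − (E[X])² = 23.9824 − 10.2947 = 13.6877.

13.6877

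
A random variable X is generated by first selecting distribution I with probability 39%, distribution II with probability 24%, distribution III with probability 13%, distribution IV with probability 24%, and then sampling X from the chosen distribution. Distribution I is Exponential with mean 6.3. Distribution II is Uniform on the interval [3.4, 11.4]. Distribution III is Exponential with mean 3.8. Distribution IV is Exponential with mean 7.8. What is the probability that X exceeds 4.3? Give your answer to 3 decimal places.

Conditional on each component, P(X > 4.3): I: 0.505332; II: 0.8875; III: 0.322524; IV: 0.576211.
By total probability, P(X > 4.3) = 0.39·0.505332 + 0.24·0.8875 + 0.13·0.322524 + 0.24·0.576211 = 0.590298.

0.590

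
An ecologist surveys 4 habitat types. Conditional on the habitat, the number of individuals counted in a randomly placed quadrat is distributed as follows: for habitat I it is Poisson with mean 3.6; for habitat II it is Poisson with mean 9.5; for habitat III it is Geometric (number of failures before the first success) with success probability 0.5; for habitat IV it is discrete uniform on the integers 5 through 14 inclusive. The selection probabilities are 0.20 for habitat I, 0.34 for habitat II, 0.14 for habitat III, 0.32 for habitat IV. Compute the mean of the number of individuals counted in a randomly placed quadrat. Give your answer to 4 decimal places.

Component means — I: 3.6; II: 9.5; III: 1; IV: 9.5.
E[X] = 0.2·3.6 + 0.34·9.5 + 0.14·1 + 0.32·9.5 = 7.13.

7.1300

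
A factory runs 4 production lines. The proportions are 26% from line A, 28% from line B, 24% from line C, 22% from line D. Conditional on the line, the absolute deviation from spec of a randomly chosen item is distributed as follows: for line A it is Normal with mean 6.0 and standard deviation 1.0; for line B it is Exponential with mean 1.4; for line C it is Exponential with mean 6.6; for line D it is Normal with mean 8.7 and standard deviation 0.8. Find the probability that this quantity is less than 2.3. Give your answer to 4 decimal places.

Conditional on each line, P(X < 2.3): A: 0.0001078; B: 0.806573; C: 0.294243; D: 6.10623e-16.
By total probability, P(X < 2.3) = 0.26·0.0001078 + 0.28·0.806573 + 0.24·0.294243 + 0.22·6.10623e-16 = 0.296487.

0.2965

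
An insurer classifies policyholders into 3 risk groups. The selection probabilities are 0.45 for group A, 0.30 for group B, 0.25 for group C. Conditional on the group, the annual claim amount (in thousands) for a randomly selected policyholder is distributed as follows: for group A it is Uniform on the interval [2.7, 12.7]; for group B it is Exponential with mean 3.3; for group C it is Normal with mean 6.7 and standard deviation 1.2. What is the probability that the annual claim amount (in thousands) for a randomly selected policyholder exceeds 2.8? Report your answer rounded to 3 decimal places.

Conditional on each group, P(X > 2.8): A: 0.99; B: 0.428063; C: 0.999423.
By total probability, P(X > 2.8) = 0.45·0.99 + 0.3·0.428063 + 0.25·0.999423 = 0.823775.

0.824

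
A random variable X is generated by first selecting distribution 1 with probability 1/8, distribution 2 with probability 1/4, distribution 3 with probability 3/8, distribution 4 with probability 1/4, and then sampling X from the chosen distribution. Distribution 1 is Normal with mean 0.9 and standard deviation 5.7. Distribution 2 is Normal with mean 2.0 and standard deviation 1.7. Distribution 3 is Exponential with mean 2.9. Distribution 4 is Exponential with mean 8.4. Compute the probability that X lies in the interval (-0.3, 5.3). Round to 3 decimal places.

Conditional on each component, P(-0.3 < X < 5.3): 1: 0.363294; 2: 0.885844; 3: 0.839199; 4: 0.467915.
By total probability, P(-0.3 < X < 5.3) = 0.125·0.363294 + 0.25·0.885844 + 0.375·0.839199 + 0.25·0.467915 = 0.698551.

0.699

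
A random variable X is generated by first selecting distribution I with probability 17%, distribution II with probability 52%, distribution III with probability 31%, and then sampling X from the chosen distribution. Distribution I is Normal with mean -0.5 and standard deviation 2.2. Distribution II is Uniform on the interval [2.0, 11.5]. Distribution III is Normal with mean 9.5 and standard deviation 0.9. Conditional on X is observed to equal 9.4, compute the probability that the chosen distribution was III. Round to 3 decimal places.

Likelihoods f(9.4 | ·): I: 7.26534e-06; II: 0.105263; III: 0.440541.
Posterior ∝ prior × likelihood. Numerator for III: 0.31·0.440541 = 0.136568.
Normalizing constant: 0.17·7.26534e-06 + 0.52·0.105263 + 0.31·0.440541 = 0.191306.
P(III | observation) = 0.136568 / 0.191306 = 0.713871.

0.714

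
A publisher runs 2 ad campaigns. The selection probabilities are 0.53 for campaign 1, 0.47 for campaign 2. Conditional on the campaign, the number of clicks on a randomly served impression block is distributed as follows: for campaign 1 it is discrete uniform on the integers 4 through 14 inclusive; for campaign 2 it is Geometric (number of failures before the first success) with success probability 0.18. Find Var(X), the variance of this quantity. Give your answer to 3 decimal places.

Per component, 1: μ=9, E[X²]=91; 2: μ=4.55556, E[X²]=46.0617.
E[X] = 0.53·9 + 0.47·4.55556 = 6.91111.
E[X²] = 0.53·91 + 0.47·46.0617 = 69.879.
Var(X) = E[X²] − (E[X])² = 69.879 − 47.7635 = 22.1156.

22.116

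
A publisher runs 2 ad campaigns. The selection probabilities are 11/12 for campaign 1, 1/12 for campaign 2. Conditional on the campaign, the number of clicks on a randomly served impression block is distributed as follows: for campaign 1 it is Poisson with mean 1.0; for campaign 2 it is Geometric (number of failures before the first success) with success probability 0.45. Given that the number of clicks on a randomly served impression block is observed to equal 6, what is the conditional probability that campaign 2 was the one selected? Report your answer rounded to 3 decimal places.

0.689

Likelihoods P(X=6 | ·): 1: 0.000510944; 2: 0.0124563.
Posterior ∝ prior × likelihood. Numerator for 2: 0.0833333·0.0124563 = 0.00103802.
Normalizing constant: 0.916667·0.000510944 + 0.0833333·0.0124563 = 0.00150639.
P(2 | observation) = 0.00103802 / 0.00150639 = 0.689081.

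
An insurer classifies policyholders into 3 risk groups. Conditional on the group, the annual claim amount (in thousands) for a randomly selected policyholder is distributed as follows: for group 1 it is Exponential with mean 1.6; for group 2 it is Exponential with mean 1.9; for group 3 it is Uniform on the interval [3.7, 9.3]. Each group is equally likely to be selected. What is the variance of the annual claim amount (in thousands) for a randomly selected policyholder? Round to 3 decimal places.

Per component, 1: μ=1.6, E[X²]=5.12; 2: μ=1.9, E[X²]=7.22; 3: μ=6.5, E[X²]=44.8633.
E[X] = 0.333333·1.6 + 0.333333·1.9 + 0.333333·6.5 = 3.33333.
E[X²] = 0.333333·5.12 + 0.333333·7.22 + 0.333333·44.8633 = 19.0678.
Var(X) = E[X²] − (E[X])² = 19.0678 − 11.1111 = 7.95667.

7.957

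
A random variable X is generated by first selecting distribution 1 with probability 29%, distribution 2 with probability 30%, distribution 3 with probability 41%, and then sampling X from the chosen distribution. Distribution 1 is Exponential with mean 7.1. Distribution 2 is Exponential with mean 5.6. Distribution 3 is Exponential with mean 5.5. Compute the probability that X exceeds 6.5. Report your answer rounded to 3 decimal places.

0.336

Conditional on each component, P(X > 6.5): 1: 0.400319; 2: 0.313262; 3: 0.306721.
By total probability, P(X > 6.5) = 0.29·0.400319 + 0.3·0.313262 + 0.41·0.306721 = 0.335827.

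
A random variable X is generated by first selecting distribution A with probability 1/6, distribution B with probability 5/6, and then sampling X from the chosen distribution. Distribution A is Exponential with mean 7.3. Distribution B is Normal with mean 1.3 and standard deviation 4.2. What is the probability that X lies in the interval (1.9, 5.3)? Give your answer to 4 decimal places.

0.2751

Conditional on each component, P(1.9 < X < 5.3): A: 0.287013; B: 0.27275.
By total probability, P(1.9 < X < 5.3) = 0.166667·0.287013 + 0.833333·0.27275 = 0.275127.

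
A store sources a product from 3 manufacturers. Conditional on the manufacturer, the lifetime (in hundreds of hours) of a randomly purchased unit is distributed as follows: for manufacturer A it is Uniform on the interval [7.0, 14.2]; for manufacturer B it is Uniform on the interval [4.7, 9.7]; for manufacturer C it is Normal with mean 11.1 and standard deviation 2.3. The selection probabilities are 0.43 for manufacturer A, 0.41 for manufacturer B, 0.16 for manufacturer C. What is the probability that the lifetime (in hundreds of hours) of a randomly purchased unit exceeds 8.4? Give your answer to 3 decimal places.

0.594

Conditional on each manufacturer, P(X > 8.4): A: 0.805556; B: 0.26; C: 0.879785.
By total probability, P(X > 8.4) = 0.43·0.805556 + 0.41·0.26 + 0.16·0.879785 = 0.593755.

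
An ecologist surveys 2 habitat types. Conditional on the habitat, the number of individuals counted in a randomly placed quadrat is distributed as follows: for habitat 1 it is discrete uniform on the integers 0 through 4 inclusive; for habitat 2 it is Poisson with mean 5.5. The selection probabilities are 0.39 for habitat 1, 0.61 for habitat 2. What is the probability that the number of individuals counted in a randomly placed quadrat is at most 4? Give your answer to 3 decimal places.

Conditional on each habitat, P(X ≤ 4): 1: 1; 2: 0.357518.
By total probability, P(X ≤ 4) = 0.39·1 + 0.61·0.357518 = 0.608086.

0.608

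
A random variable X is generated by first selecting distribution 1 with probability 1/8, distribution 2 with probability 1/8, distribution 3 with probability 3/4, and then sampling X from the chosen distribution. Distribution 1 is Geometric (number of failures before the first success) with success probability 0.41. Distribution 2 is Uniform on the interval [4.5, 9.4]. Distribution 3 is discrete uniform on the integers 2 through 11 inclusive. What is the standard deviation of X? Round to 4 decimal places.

3.1259

Per component, 1: μ=1.43902, E[X²]=5.58061; 2: μ=6.95, E[X²]=50.3033; 3: μ=6.5, E[X²]=50.5.
E[X] = 0.125·1.43902 + 0.125·6.95 + 0.75·6.5 = 5.92363.
E[X²] = 0.125·5.58061 + 0.125·50.3033 + 0.75·50.5 = 44.8605.
Var(X) = E[X²] − (E[X])² = 44.8605 − 35.0894 = 9.77112.
SD(X) = √9.77112 = 3.12588.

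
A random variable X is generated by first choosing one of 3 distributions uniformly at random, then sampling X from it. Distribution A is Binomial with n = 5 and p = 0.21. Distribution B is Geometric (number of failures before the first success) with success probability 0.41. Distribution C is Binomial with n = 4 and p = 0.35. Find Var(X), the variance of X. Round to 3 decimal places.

1.780

Per component, A: μ=1.05, E[X²]=1.932; B: μ=1.43902, E[X²]=5.58061; C: μ=1.4, E[X²]=2.87.
E[X] = 0.333333·1.05 + 0.333333·1.43902 + 0.333333·1.4 = 1.29634.
E[X²] = 0.333333·1.932 + 0.333333·5.58061 + 0.333333·2.87 = 3.46087.
Var(X) = E[X²] − (E[X])² = 3.46087 − 1.6805 = 1.78037.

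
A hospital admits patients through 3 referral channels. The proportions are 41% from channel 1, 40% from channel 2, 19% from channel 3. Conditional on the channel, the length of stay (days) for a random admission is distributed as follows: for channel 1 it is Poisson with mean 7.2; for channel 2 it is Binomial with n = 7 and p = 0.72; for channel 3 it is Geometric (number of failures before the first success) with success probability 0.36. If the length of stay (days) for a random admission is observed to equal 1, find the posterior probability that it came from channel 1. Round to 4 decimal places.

0.0469

Likelihoods P(X=1 | ·): 1: 0.00537542; 2: 0.00242873; 3: 0.2304.
Posterior ∝ prior × likelihood. Numerator for 1: 0.41·0.00537542 = 0.00220392.
Normalizing constant: 0.41·0.00537542 + 0.4·0.00242873 + 0.19·0.2304 = 0.0469514.
P(1 | observation) = 0.00220392 / 0.0469514 = 0.0469405.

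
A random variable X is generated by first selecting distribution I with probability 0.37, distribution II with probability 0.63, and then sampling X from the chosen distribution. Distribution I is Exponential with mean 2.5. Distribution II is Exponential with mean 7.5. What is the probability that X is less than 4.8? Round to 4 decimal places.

Conditional on each component, P(X < 4.8): I: 0.853393; II: 0.472708.
By total probability, P(X < 4.8) = 0.37·0.853393 + 0.63·0.472708 = 0.613561.

0.6136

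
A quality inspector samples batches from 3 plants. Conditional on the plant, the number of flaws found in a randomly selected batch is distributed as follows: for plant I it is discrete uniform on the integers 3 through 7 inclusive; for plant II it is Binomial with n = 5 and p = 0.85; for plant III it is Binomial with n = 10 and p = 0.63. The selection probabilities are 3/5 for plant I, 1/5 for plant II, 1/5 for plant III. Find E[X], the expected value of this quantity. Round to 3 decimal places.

Component means — I: 5; II: 4.25; III: 6.3.
E[X] = 0.6·5 + 0.2·4.25 + 0.2·6.3 = 5.11.

5.110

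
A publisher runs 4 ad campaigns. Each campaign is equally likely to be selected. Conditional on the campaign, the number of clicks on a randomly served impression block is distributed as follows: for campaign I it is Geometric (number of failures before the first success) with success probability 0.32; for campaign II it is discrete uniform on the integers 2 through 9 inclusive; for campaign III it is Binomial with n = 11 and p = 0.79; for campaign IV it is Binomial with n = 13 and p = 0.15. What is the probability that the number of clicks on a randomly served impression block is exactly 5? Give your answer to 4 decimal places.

Conditional on each campaign, P(X = 5): I: 0.0465259; II: 0.125; III: 0.0121925; IV: 0.0266309.
By total probability, P(X = 5) = 0.25·0.0465259 + 0.25·0.125 + 0.25·0.0121925 + 0.25·0.0266309 = 0.0525873.

0.0526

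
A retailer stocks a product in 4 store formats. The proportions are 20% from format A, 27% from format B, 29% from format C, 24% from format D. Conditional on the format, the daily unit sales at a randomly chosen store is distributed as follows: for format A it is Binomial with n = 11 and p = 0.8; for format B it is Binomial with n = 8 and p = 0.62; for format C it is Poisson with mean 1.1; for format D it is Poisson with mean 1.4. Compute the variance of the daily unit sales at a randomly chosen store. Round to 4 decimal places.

10.3736

Per component, A: μ=8.8, E[X²]=79.2; B: μ=4.96, E[X²]=26.4864; C: μ=1.1, E[X²]=2.31; D: μ=1.4, E[X²]=3.36.
E[X] = 0.2·8.8 + 0.27·4.96 + 0.29·1.1 + 0.24·1.4 = 3.7542.
E[X²] = 0.2·79.2 + 0.27·26.4864 + 0.29·2.31 + 0.24·3.36 = 24.4676.
Var(X) = E[X²] − (E[X])² = 24.4676 − 14.094 = 10.3736.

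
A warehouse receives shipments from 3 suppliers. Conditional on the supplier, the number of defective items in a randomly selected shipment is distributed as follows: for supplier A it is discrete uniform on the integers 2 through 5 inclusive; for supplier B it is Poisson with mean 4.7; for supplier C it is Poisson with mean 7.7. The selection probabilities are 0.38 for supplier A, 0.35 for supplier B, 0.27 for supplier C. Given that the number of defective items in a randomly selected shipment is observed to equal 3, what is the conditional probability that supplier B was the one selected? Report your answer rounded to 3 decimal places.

Likelihoods P(X=3 | ·): A: 0.25; B: 0.157383; C: 0.0344551.
Posterior ∝ prior × likelihood. Numerator for B: 0.35·0.157383 = 0.0550841.
Normalizing constant: 0.38·0.25 + 0.35·0.157383 + 0.27·0.0344551 = 0.159387.
P(B | observation) = 0.0550841 / 0.159387 = 0.3456.

0.346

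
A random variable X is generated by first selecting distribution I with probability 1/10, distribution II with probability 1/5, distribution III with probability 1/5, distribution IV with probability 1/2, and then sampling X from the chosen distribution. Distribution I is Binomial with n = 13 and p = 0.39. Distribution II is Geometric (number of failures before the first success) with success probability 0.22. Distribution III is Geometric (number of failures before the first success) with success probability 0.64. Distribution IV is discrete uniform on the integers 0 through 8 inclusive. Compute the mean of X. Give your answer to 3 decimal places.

3.329

Component means — I: 5.07; II: 3.54545; III: 0.5625; IV: 4.
E[X] = 0.1·5.07 + 0.2·3.54545 + 0.2·0.5625 + 0.5·4 = 3.32859.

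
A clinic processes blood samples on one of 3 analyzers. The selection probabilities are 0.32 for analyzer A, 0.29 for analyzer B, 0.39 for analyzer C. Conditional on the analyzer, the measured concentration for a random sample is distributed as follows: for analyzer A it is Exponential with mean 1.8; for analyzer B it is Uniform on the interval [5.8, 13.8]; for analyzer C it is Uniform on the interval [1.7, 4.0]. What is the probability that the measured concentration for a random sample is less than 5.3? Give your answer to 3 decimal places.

0.693

Conditional on each analyzer, P(X < 5.3): A: 0.947369; B: 0; C: 1.
By total probability, P(X < 5.3) = 0.32·0.947369 + 0.29·0 + 0.39·1 = 0.693158.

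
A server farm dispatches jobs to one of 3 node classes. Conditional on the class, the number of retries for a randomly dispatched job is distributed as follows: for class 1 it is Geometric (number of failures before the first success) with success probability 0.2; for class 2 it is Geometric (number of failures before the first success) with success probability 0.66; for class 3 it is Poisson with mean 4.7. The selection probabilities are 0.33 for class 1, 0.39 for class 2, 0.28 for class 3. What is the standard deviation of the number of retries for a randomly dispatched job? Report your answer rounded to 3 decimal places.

3.427

Per component, 1: μ=4, E[X²]=36; 2: μ=0.515152, E[X²]=1.04591; 3: μ=4.7, E[X²]=26.79.
E[X] = 0.33·4 + 0.39·0.515152 + 0.28·4.7 = 2.83691.
E[X²] = 0.33·36 + 0.39·1.04591 + 0.28·26.79 = 19.7891.
Var(X) = E[X²] − (E[X])² = 19.7891 − 8.04805 = 11.7411.
SD(X) = √11.7411 = 3.42652.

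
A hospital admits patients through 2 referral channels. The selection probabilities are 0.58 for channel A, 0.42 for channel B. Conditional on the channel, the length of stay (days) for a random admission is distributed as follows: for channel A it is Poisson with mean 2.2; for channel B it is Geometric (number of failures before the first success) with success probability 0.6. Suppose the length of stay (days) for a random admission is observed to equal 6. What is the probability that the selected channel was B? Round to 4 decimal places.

Likelihoods P(X=6 | ·): A: 0.0174484; B: 0.0024576.
Posterior ∝ prior × likelihood. Numerator for B: 0.42·0.0024576 = 0.00103219.
Normalizing constant: 0.58·0.0174484 + 0.42·0.0024576 = 0.0111523.
P(B | observation) = 0.00103219 / 0.0111523 = 0.0925545.

0.0926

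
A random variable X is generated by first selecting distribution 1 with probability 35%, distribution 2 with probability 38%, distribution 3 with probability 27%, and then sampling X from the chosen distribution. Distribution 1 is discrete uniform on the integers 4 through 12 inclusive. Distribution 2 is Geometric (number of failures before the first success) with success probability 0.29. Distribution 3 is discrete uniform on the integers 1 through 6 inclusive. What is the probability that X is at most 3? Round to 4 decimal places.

Conditional on each component, P(X ≤ 3): 1: 0; 2: 0.745883; 3: 0.5.
By total probability, P(X ≤ 3) = 0.35·0 + 0.38·0.745883 + 0.27·0.5 = 0.418436.

0.4184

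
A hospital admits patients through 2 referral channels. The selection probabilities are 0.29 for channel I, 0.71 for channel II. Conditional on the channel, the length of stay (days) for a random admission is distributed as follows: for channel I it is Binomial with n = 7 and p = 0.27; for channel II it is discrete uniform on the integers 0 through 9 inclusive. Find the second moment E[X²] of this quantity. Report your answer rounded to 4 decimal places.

21.6710

For each component E[X²] = Var + (mean)², giving I: 4.9518; II: 28.5.
Overall E[X²] = 0.29·4.9518 + 0.71·28.5 = 21.671.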